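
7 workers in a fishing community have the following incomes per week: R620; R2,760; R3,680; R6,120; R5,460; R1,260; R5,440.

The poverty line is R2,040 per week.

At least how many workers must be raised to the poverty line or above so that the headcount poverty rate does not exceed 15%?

Currently q = 2 of N = 7 are below the line (H = 0.286).
A headcount ratio of at most 15% allows at most ⌊0.15 × 7⌋ = 1 poor workers.
So at least 2 − 1 = 1 must be lifted.

1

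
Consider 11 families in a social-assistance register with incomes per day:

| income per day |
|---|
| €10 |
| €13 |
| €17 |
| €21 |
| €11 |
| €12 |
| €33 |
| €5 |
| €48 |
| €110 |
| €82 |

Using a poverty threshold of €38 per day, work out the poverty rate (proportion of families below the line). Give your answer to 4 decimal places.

0.7273

8 of the 11 families have income below €38.
H = 8/11 = 0.7273.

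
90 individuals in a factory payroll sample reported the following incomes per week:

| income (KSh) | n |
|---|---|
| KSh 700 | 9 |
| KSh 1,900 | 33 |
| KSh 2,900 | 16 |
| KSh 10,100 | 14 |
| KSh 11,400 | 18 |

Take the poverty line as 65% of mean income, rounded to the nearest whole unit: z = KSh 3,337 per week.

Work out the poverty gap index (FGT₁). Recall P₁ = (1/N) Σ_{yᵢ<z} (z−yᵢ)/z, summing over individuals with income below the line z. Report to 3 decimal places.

Poor units: 9×KSh 700, 33×KSh 1,900, 16×KSh 2,900 (q = 58 of N = 90).
Relative gaps: (3337−700)/3337 = 0.7902 (×9); (3337−1900)/3337 = 0.4306 (×33); (3337−2900)/3337 = 0.1310 (×16).
Σ = 23.418040. Dividing by the full population N = 90 gives P₁ = 0.260.

0.260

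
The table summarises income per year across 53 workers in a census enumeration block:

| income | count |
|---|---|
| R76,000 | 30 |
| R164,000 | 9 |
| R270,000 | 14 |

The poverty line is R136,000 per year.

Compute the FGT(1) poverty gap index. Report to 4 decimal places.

0.2497

Poor units: 30×R76,000 (q = 30 of N = 53).
Relative gaps: (136000−76000)/136000 = 0.4412 (×30).
Sum of shortfalls = 13.235294; P₁ averages over all N: 13.235294 / 53 = 0.2497.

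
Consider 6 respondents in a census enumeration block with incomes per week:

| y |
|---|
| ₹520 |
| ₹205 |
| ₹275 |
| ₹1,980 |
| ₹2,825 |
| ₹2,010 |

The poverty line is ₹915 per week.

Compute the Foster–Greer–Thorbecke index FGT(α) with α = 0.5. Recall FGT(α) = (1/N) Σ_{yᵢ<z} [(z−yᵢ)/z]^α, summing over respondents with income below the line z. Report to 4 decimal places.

0.3957

Below z: ₹205, ₹275, ₹520 (q = 3 of N = 6).
Relative gaps: (915−205)/915 = 0.7760; (915−275)/915 = 0.6995; (915−520)/915 = 0.4317.
Raised to α = 0.5: 0.88088; 0.83633; 0.65703.
Sum = 2.374251; FGT(0.5) = 2.374251 / 6 = 0.3957.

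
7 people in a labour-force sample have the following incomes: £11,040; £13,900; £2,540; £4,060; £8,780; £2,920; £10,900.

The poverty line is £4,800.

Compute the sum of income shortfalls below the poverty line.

£4,880

Below z: £2,540, £2,920, £4,060 (q = 3 of N = 7).
Individual gaps: 4800−2540 = 2260; 4800−2920 = 1880; 4800−4060 = 740.
Aggregate gap = £4,880.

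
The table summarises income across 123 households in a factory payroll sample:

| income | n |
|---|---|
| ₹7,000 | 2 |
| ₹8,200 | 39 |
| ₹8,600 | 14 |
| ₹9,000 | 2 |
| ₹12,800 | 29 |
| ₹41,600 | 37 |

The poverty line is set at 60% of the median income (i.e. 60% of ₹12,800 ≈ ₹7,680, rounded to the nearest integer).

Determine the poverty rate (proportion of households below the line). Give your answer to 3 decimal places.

2 of the 123 households have income below ₹7,680.
H = 2/123 = 0.016.

0.016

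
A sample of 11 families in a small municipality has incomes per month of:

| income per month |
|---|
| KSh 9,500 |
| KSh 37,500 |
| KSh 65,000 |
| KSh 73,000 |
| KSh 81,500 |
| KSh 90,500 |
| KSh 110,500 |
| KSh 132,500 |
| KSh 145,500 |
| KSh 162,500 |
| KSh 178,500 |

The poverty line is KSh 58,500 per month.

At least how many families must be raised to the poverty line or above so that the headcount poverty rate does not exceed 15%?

Currently q = 2 of N = 11 are below the line (H = 0.182).
A headcount ratio of at most 15% allows at most ⌊0.15 × 11⌋ = 1 poor families.
So at least 2 − 1 = 1 must be lifted.

1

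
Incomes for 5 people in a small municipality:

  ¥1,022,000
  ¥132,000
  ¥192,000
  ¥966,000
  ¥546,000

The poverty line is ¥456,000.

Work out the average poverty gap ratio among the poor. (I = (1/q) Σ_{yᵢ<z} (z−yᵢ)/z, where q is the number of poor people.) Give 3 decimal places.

Poor units: ¥132,000, ¥192,000 (q = 2 of N = 5).
Shortfall ratios (z−y)/z: 0.7105, 0.5789; sum = 1.289474.
The income-gap ratio divides by q (the poor only): 1.289474 / 2 = 0.645.

0.645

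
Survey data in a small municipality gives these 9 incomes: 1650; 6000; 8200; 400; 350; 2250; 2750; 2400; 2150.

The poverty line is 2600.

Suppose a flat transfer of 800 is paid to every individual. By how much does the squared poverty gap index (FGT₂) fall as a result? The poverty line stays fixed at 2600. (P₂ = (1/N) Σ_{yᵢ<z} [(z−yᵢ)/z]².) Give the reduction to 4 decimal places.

Before: below the line — 350, 400, 1650, 2150, 2250, 2400; squared poverty gap index (FGT₂) = 0.183596.
After the 800 transfer: below the line — 1150, 1200, 2450; squared poverty gap index (FGT₂) = 0.067143.
Reduction = 0.183596 − 0.067143 = 0.1165.

0.1165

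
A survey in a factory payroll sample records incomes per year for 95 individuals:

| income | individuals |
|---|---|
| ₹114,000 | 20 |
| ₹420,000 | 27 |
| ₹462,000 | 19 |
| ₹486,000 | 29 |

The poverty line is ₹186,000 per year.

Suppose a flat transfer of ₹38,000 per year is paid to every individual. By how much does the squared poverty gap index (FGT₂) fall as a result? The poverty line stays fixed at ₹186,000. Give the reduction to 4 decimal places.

Before: below the line — 20×₹114,000; squared poverty gap index (FGT₂) = 0.031546.
After the ₹38,000 transfer: below the line — 20×₹152,000; squared poverty gap index (FGT₂) = 0.007035.
Reduction = 0.031546 − 0.007035 = 0.0245.

0.0245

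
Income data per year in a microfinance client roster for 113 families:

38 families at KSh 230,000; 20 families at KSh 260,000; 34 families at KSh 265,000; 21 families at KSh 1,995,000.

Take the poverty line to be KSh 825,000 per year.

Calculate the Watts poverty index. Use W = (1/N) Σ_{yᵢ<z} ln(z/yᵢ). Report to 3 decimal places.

Below z: 38×KSh 230,000, 20×KSh 260,000, 34×KSh 265,000 (q = 92 of N = 113).
Log gaps: ln(825000/230000) = 1.2773 (×38); ln(825000/260000) = 1.1547 (×20); ln(825000/265000) = 1.1357 (×34).
W = 110.243811 / 113 = 0.976.

0.976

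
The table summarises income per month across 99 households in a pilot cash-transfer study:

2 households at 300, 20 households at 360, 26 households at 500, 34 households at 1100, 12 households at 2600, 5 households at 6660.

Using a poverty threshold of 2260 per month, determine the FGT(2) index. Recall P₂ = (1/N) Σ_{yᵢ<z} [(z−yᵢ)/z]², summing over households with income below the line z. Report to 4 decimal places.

0.4077

Poor units: 2×300, 20×360, 26×500, 34×1100 (q = 82 of N = 99).
Normalized shortfalls: (2260−300)/2260 = 0.8673 (×2); (2260−360)/2260 = 0.8407 (×20); (2260−500)/2260 = 0.7788 (×26); (2260−1100)/2260 = 0.5133 (×34).
Squared: 0.7521 (×2); 0.7068 (×20); 0.6065 (×26); 0.2635 (×34).
Sum = 40.365573; P₂ = 40.365573 / 99 = 0.4077.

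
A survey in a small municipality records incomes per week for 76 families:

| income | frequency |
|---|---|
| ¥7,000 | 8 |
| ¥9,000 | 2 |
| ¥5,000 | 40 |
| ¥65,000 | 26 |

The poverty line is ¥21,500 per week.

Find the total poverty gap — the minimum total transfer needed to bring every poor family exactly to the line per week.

¥801,000

Below the line: 40×¥5,000, 8×¥7,000, 2×¥9,000 (q = 50 of N = 76).
Individual gaps: 40×(21500−5000) = 660000; 8×(21500−7000) = 116000; 2×(21500−9000) = 25000.
Aggregate gap = ¥801,000.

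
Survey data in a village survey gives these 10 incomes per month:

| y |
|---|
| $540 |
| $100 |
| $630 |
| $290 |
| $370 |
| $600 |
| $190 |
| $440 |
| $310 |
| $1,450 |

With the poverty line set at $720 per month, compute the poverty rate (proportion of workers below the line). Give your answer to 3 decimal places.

0.900

9 of the 10 workers have income below $720.
H = 9/10 = 0.900.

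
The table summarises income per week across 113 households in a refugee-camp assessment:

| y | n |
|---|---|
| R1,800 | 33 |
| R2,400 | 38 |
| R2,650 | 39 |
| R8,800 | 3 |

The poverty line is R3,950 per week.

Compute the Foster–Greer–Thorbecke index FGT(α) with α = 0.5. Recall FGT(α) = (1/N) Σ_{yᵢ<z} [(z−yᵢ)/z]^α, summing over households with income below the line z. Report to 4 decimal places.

Incomes under z: 33×R1,800, 38×R2,400, 39×R2,650 (q = 110 of N = 113).
Shortfall ratios: (3950−1800)/3950 = 0.5443 (×33); (3950−2400)/3950 = 0.3924 (×38); (3950−2650)/3950 = 0.3291 (×39).
Raised to α = 0.5: 0.73777 (×33); 0.62642 (×38); 0.57368 (×39).
Sum = 70.524141; FGT(0.5) = 70.524141 / 113 = 0.6241.

0.6241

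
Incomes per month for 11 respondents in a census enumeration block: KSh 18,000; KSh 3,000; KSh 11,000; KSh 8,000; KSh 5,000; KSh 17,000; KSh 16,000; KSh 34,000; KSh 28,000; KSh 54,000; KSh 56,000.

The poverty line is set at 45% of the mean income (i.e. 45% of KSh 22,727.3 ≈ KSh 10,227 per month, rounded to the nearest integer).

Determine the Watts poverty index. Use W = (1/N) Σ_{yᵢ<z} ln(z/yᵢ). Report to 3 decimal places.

0.199

Poor units: KSh 3,000, KSh 5,000, KSh 8,000 (q = 3 of N = 11).
Log gaps: ln(10227/3000) = 1.2264; ln(10227/5000) = 0.7156; ln(10227/8000) = 0.2456.
W = 2.187602 / 11 = 0.199.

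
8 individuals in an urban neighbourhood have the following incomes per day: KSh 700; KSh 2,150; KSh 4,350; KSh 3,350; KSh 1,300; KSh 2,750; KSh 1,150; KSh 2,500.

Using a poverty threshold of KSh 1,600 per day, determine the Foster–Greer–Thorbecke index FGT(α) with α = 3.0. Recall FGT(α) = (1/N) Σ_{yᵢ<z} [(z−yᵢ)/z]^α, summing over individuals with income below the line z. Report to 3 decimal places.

0.026

Below the line: KSh 700, KSh 1,150, KSh 1,300 (q = 3 of N = 8).
Relative gaps: (1600−700)/1600 = 0.5625; (1600−1150)/1600 = 0.2812; (1600−1300)/1600 = 0.1875.
Raised to α = 3.0: 0.17798; 0.02225; 0.00659.
Sum = 0.206818; FGT(3.0) = 0.206818 / 8 = 0.026.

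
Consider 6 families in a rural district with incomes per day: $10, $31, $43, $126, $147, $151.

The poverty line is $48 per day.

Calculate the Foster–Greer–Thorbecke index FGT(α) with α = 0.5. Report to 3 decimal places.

0.301

Below the line: $10, $31, $43 (q = 3 of N = 6).
Gap ratios (z−y)/z: (48−10)/48 = 0.7917; (48−31)/48 = 0.3542; (48−43)/48 = 0.1042.
Raised to α = 0.5: 0.88976; 0.59512; 0.32275.
Sum = 1.807624; FGT(0.5) = 1.807624 / 6 = 0.301.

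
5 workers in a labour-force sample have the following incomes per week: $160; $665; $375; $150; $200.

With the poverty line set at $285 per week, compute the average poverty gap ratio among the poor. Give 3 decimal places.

Below z: $150, $160, $200 (q = 3 of N = 5).
Relative gaps: 0.4737, 0.4386, 0.2982; sum = 1.210526.
The income-gap ratio divides by q (the poor only): 1.210526 / 3 = 0.404.

0.404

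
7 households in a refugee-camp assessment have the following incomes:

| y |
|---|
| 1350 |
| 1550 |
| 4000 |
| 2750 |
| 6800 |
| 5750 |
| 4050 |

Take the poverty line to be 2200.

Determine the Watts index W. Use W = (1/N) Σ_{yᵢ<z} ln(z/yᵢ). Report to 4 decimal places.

0.1198

Poor units: 1350, 1550 (q = 2 of N = 7).
Log shortfalls: ln(2200/1350) = 0.4884; ln(2200/1550) = 0.3502.
W = 0.838555 / 7 = 0.1198.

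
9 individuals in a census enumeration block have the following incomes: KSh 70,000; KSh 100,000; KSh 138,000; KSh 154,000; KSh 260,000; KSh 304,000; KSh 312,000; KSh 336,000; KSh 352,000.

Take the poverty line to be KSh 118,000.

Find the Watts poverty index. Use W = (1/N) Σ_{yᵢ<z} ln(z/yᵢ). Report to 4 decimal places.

0.0764

Incomes under z: KSh 70,000, KSh 100,000 (q = 2 of N = 9).
ln(z/y) terms: ln(118000/70000) = 0.5222; ln(118000/100000) = 0.1655.
W = 0.687704 / 9 = 0.0764.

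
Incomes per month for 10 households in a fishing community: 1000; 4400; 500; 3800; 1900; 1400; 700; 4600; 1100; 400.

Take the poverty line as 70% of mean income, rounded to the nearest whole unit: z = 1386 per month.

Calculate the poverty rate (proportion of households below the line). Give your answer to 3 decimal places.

5 of the 10 households have income below 1386.
H = 5/10 = 0.500.

0.500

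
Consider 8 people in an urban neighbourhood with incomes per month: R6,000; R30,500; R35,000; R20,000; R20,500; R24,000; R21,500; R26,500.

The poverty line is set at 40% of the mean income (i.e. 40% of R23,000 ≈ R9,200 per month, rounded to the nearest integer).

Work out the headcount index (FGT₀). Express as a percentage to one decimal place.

12.5%

1 of the 8 people have income below R9,200.
H = 1/8 = 12.5%.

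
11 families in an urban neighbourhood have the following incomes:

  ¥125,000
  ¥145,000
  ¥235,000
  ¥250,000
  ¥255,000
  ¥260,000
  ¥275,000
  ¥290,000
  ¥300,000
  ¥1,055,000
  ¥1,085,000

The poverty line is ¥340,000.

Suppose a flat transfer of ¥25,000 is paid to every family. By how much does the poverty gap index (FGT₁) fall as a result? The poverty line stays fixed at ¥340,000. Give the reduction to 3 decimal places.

0.060

Before: below the line — ¥125,000, ¥145,000, ¥235,000, ¥250,000, ¥255,000, ¥260,000, ¥275,000, ¥290,000, ¥300,000; poverty gap index (FGT₁) = 0.24733.
After the ¥25,000 transfer: below the line — ¥150,000, ¥170,000, ¥260,000, ¥275,000, ¥280,000, ¥285,000, ¥300,000, ¥315,000, ¥325,000; poverty gap index (FGT₁) = 0.18717.
Reduction = 0.24733 − 0.18717 = 0.060.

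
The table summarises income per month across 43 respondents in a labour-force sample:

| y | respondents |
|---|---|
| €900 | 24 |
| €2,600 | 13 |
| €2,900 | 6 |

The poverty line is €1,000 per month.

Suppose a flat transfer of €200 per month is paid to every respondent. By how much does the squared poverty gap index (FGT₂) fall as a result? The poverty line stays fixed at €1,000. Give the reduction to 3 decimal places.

Before: below the line — 24×€900; squared poverty gap index (FGT₂) = 0.00558.
After the €200 transfer: below the line — none; squared poverty gap index (FGT₂) = 0.00000.
Reduction = 0.00558 − 0.00000 = 0.006.

0.006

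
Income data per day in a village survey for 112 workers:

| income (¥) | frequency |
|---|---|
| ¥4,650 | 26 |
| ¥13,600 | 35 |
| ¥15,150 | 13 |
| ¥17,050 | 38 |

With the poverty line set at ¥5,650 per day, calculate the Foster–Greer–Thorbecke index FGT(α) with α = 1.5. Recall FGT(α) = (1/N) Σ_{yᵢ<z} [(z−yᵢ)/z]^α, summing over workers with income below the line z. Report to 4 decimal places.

0.0173

Poor units: 26×¥4,650 (q = 26 of N = 112).
Relative gaps: (5650−4650)/5650 = 0.1770 (×26).
Raised to α = 1.5: 0.07446 (×26).
Sum = 1.935979; FGT(1.5) = 1.935979 / 112 = 0.0173.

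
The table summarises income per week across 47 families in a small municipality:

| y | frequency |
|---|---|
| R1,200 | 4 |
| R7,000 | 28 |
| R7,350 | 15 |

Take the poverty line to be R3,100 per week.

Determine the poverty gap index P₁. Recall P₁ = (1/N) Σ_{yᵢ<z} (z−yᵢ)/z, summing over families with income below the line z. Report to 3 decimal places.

0.052

Below the line: 4×R1,200 (q = 4 of N = 47).
Gap ratios (z−y)/z: (3100−1200)/3100 = 0.6129 (×4).
Σ = 2.451613. Dividing by the full population N = 47 gives P₁ = 0.052.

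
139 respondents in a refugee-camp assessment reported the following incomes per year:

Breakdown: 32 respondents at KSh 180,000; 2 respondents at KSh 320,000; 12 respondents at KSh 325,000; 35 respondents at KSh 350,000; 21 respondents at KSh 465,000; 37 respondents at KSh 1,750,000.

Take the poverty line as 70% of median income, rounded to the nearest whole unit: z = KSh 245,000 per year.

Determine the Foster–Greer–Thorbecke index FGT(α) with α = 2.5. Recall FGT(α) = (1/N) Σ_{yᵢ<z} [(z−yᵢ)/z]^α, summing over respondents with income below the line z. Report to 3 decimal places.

Below z: 32×KSh 180,000 (q = 32 of N = 139).
Gap ratios (z−y)/z: (245000−180000)/245000 = 0.2653 (×32).
Raised to α = 2.5: 0.03626 (×32).
Sum = 1.160161; FGT(2.5) = 1.160161 / 139 = 0.008.

0.008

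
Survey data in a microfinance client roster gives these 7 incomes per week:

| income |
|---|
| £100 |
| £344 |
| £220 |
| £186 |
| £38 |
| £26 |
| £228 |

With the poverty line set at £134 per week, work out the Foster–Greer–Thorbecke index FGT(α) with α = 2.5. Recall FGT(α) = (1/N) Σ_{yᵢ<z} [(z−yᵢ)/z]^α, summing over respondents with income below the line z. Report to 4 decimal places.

0.1500

Below z: £26, £38, £100 (q = 3 of N = 7).
Normalized shortfalls: (134−26)/134 = 0.8060; (134−38)/134 = 0.7164; (134−100)/134 = 0.2537.
Raised to α = 2.5: 0.58317; 0.43443; 0.03243.
Sum = 1.050028; FGT(2.5) = 1.050028 / 7 = 0.1500.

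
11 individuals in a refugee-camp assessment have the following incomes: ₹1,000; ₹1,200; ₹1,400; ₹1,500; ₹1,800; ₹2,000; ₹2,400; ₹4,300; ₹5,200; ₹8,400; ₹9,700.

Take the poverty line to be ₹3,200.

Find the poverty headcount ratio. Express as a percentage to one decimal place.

7 of the 11 individuals have income below ₹3,200.
H = 7/11 = 63.6%.

63.6%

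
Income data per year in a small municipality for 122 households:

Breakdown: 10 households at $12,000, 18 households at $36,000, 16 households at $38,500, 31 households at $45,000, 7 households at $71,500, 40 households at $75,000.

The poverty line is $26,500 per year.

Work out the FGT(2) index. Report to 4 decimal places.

Below z: 10×$12,000 (q = 10 of N = 122).
Gap ratios (z−y)/z: (26500−12000)/26500 = 0.5472 (×10).
Squared: 0.2994 (×10).
Sum = 2.993948; P₂ = 2.993948 / 122 = 0.0245.

0.0245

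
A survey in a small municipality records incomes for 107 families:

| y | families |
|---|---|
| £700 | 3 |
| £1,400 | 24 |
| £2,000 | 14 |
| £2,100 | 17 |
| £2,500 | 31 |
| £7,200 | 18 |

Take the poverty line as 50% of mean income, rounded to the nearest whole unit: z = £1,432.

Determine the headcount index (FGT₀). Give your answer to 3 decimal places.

27 of the 107 families have income below £1,432.
H = 27/107 = 0.252.

0.252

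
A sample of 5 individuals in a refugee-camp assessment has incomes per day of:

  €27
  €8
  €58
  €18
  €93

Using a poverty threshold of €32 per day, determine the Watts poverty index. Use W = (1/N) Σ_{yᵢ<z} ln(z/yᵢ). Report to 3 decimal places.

Below the line: €8, €18, €27 (q = 3 of N = 5).
Log shortfalls: ln(32/8) = 1.3863; ln(32/18) = 0.5754; ln(32/27) = 0.1699.
W = 2.131558 / 5 = 0.426.

0.426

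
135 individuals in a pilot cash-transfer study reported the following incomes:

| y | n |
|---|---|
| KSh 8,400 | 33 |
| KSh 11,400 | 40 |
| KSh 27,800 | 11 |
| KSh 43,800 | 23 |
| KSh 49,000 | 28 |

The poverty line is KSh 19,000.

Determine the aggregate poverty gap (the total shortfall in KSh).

KSh 653,800

Incomes under z: 33×KSh 8,400, 40×KSh 11,400 (q = 73 of N = 135).
Individual gaps: 33×(19000−8400) = 349800; 40×(19000−11400) = 304000.
Aggregate gap = KSh 653,800.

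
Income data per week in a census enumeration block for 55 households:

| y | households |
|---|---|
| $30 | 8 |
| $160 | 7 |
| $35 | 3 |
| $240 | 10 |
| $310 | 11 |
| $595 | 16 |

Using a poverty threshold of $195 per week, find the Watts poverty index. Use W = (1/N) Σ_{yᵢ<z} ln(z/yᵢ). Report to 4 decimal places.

Poor units: 8×$30, 3×$35, 7×$160 (q = 18 of N = 55).
Log gaps: ln(195/30) = 1.8718 (×8); ln(195/35) = 1.7177 (×3); ln(195/160) = 0.1978 (×7).
W = 21.512152 / 55 = 0.3911.

0.3911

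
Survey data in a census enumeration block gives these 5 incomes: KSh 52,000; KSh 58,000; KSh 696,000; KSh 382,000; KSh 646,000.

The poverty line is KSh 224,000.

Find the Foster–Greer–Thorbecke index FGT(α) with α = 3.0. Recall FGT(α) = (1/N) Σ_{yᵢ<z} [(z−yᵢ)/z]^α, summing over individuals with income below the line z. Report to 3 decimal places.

0.172

Incomes under z: KSh 52,000, KSh 58,000 (q = 2 of N = 5).
Shortfall ratios: (224000−52000)/224000 = 0.7679; (224000−58000)/224000 = 0.7411.
Raised to α = 3.0: 0.45273; 0.40699.
Sum = 0.859719; FGT(3.0) = 0.859719 / 5 = 0.172.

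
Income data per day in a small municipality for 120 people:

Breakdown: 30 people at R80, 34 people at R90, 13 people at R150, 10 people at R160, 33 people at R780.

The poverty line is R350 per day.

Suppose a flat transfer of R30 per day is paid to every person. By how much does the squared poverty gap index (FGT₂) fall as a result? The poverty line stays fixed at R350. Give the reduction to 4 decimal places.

Before: below the line — 30×R80, 34×R90, 13×R150, 10×R160; squared poverty gap index (FGT₂) = 0.365061.
After the R30 transfer: below the line — 30×R110, 34×R120, 13×R180, 10×R190; squared poverty gap index (FGT₂) = 0.282878.
Reduction = 0.365061 − 0.282878 = 0.0822.

0.0822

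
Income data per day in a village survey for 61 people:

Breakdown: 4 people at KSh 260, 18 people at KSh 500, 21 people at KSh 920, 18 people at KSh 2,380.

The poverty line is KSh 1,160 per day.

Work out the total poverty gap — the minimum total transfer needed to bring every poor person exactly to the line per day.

Incomes under z: 4×KSh 260, 18×KSh 500, 21×KSh 920 (q = 43 of N = 61).
Individual gaps: 4×(1160−260) = 3600; 18×(1160−500) = 11880; 21×(1160−920) = 5040.
Aggregate gap = KSh 20,520.

KSh 20,520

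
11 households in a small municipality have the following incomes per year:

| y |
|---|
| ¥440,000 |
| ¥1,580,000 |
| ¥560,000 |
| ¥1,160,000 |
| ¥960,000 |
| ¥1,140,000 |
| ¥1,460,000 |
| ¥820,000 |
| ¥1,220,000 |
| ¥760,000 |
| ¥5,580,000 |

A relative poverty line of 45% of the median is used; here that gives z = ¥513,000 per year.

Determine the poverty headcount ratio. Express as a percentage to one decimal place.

1 of the 11 households have income below ¥513,000.
H = 1/11 = 9.1%.

9.1%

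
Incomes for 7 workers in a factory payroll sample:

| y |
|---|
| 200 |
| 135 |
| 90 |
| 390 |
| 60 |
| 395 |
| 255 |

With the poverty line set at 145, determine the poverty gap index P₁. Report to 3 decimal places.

Below z: 60, 90, 135 (q = 3 of N = 7).
Normalized shortfalls: (145−60)/145 = 0.5862; (145−90)/145 = 0.3793; (145−135)/145 = 0.0690.
Σ = 1.034483. Dividing by the full population N = 7 gives P₁ = 0.148.

0.148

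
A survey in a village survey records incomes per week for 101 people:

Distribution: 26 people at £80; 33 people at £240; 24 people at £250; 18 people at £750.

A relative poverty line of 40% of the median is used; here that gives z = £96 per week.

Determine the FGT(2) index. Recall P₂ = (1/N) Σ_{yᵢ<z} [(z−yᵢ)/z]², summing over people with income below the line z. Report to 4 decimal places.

0.0072

Below z: 26×£80 (q = 26 of N = 101).
Normalized shortfalls: (96−80)/96 = 0.1667 (×26).
Squared: 0.0278 (×26).
Sum = 0.722222; P₂ = 0.722222 / 101 = 0.0072.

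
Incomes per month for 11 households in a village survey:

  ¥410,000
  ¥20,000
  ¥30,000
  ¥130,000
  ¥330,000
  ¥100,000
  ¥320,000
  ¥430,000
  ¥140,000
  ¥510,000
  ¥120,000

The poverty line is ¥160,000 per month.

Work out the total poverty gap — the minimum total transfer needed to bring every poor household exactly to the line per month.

Below z: ¥20,000, ¥30,000, ¥100,000, ¥120,000, ¥130,000, ¥140,000 (q = 6 of N = 11).
Individual gaps: 160000−20000 = 140000; 160000−30000 = 130000; 160000−100000 = 60000; 160000−120000 = 40000; 160000−130000 = 30000; 160000−140000 = 20000.
Aggregate gap = ¥420,000.

¥420,000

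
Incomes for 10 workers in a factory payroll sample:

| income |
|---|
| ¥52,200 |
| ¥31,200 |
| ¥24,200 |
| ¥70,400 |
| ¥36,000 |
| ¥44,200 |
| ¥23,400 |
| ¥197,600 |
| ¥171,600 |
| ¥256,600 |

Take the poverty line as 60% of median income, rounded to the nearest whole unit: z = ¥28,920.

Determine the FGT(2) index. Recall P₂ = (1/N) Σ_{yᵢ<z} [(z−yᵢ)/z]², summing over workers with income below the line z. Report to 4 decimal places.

Incomes under z: ¥23,400, ¥24,200 (q = 2 of N = 10).
Normalized shortfalls: (28920−23400)/28920 = 0.1909; (28920−24200)/28920 = 0.1632.
Squared: 0.0364; 0.0266.
Sum = 0.063069; P₂ = 0.063069 / 10 = 0.0063.

0.0063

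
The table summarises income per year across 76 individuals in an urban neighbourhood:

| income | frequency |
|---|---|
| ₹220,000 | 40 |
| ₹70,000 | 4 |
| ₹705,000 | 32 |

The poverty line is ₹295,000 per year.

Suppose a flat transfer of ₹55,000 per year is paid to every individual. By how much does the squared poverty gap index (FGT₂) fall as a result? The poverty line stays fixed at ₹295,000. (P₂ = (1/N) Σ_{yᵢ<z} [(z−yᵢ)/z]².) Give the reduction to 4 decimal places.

0.0447

Before: below the line — 4×₹70,000, 40×₹220,000; squared poverty gap index (FGT₂) = 0.064637.
After the ₹55,000 transfer: below the line — 4×₹125,000, 40×₹275,000; squared poverty gap index (FGT₂) = 0.019897.
Reduction = 0.064637 − 0.019897 = 0.0447.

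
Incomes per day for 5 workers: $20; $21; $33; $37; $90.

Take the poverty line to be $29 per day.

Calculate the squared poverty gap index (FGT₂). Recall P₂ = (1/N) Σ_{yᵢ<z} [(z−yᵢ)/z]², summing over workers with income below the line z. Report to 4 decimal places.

0.0345

Below z: $20, $21 (q = 2 of N = 5).
Shortfall ratios: (29−20)/29 = 0.3103; (29−21)/29 = 0.2759.
Squared: 0.0963; 0.0761.
Sum = 0.172414; P₂ = 0.172414 / 5 = 0.0345.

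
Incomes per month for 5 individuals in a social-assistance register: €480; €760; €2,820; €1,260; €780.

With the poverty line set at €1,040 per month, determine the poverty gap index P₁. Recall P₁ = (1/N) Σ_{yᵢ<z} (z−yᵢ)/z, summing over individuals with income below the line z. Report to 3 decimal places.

0.212

Below z: €480, €760, €780 (q = 3 of N = 5).
Gap ratios (z−y)/z: (1040−480)/1040 = 0.5385; (1040−760)/1040 = 0.2692; (1040−780)/1040 = 0.2500.
Σ = 1.057692. Dividing by the full population N = 5 gives P₁ = 0.212.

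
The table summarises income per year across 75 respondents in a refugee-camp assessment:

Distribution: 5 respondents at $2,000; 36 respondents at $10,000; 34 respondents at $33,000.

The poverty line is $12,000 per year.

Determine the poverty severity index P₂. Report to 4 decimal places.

0.0596

Below z: 5×$2,000, 36×$10,000 (q = 41 of N = 75).
Relative gaps: (12000−2000)/12000 = 0.8333 (×5); (12000−10000)/12000 = 0.1667 (×36).
Squared: 0.6944 (×5); 0.0278 (×36).
Sum = 4.472222; P₂ = 4.472222 / 75 = 0.0596.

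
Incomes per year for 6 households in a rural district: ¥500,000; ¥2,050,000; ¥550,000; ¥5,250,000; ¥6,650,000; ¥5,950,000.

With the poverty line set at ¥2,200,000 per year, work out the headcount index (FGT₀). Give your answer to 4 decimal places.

0.5000

3 of the 6 households have income below ¥2,200,000.
H = 3/6 = 0.5000.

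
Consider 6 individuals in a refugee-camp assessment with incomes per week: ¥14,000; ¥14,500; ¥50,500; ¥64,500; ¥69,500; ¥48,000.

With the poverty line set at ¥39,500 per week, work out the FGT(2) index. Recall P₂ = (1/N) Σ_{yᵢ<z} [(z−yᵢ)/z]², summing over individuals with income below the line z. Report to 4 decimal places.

0.1362

Below the line: ¥14,000, ¥14,500 (q = 2 of N = 6).
Normalized shortfalls: (39500−14000)/39500 = 0.6456; (39500−14500)/39500 = 0.6329.
Squared: 0.4168; 0.4006.
Sum = 0.817337; P₂ = 0.817337 / 6 = 0.1362.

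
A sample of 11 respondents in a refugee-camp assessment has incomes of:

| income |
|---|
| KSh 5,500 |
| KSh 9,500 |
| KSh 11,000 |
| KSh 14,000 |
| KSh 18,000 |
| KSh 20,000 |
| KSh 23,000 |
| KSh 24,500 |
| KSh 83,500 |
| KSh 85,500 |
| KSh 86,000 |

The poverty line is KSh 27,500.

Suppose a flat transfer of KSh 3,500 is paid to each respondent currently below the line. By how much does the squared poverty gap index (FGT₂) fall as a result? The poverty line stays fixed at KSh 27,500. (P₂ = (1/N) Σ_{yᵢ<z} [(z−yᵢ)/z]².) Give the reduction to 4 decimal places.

Before: below the line — KSh 5,500, KSh 9,500, KSh 11,000, KSh 14,000, KSh 18,000, KSh 20,000, KSh 23,000, KSh 24,500; squared poverty gap index (FGT₂) = 0.172893.
After the KSh 3,500 transfer: below the line — KSh 9,000, KSh 13,000, KSh 14,500, KSh 17,500, KSh 21,500, KSh 23,500, KSh 26,500; squared poverty gap index (FGT₂) = 0.105124.
Reduction = 0.172893 − 0.105124 = 0.0678.

0.0678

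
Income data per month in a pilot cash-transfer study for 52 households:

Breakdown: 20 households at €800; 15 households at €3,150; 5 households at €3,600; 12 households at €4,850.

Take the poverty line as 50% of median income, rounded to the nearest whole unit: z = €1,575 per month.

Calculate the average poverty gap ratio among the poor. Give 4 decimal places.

0.4921

Incomes under z: 20×€800 (q = 20 of N = 52).
Shortfall ratios (z−y)/z: 0.4921 (×20); sum = 9.841270.
The income-gap ratio divides by q (the poor only): 9.841270 / 20 = 0.4921.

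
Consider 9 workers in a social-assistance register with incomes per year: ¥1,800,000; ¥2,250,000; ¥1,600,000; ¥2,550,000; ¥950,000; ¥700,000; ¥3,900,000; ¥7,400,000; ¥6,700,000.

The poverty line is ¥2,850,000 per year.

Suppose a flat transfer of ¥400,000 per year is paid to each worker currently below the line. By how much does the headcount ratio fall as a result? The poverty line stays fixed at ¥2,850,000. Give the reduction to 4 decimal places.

Before: below the line — ¥700,000, ¥950,000, ¥1,600,000, ¥1,800,000, ¥2,250,000, ¥2,550,000; headcount ratio = 0.666667.
After the ¥400,000 transfer: below the line — ¥1,100,000, ¥1,350,000, ¥2,000,000, ¥2,200,000, ¥2,650,000; headcount ratio = 0.555556.
Reduction = 0.666667 − 0.555556 = 0.1111.

0.1111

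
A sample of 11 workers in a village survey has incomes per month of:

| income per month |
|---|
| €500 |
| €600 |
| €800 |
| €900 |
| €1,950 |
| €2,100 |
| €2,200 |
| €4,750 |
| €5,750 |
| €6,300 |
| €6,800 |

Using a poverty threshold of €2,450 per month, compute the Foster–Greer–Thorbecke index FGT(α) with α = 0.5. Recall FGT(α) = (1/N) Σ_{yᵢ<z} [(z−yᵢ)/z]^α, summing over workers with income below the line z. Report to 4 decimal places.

0.4115

Below the line: €500, €600, €800, €900, €1,950, €2,100, €2,200 (q = 7 of N = 11).
Gap ratios (z−y)/z: (2450−500)/2450 = 0.7959; (2450−600)/2450 = 0.7551; (2450−800)/2450 = 0.6735; (2450−900)/2450 = 0.6327; (2450−1950)/2450 = 0.2041; (2450−2100)/2450 = 0.1429; (2450−2200)/2450 = 0.1020.
Raised to α = 0.5: 0.89214; 0.86897; 0.82065; 0.79539; 0.45175; 0.37796; 0.31944.
Sum = 4.526312; FGT(0.5) = 4.526312 / 11 = 0.4115.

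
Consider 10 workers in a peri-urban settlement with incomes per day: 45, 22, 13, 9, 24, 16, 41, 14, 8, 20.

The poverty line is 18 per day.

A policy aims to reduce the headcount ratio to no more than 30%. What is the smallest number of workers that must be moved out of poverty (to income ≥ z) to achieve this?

2

Currently q = 5 of N = 10 are below the line (H = 0.500).
A headcount ratio of at most 30% allows at most ⌊0.30 × 10⌋ = 3 poor workers.
So at least 5 − 3 = 2 must be lifted.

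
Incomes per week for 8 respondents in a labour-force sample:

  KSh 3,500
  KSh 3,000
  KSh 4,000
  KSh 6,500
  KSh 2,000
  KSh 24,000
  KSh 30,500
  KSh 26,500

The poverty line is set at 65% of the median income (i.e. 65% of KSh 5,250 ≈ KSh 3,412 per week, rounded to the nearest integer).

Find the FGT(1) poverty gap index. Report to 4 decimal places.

Incomes under z: KSh 2,000, KSh 3,000 (q = 2 of N = 8).
Relative gaps: (3412−2000)/3412 = 0.4138; (3412−3000)/3412 = 0.1208.
Σ = 0.534584. Dividing by the full population N = 8 gives P₁ = 0.0668.

0.0668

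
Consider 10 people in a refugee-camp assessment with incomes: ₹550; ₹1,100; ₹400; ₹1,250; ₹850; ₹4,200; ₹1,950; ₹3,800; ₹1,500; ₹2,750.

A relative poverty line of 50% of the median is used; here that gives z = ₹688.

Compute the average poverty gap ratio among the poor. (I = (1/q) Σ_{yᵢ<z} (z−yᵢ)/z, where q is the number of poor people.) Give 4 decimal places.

0.3096

Below z: ₹400, ₹550 (q = 2 of N = 10).
Relative gaps: 0.4186, 0.2006; sum = 0.619186.
I averages over the q = 2 poor units only: 0.619186 / 2 = 0.3096.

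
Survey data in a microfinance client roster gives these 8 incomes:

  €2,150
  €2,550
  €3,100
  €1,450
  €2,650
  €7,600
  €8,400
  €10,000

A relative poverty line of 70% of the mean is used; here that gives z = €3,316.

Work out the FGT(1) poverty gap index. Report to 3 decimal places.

0.176

Incomes under z: €1,450, €2,150, €2,550, €2,650, €3,100 (q = 5 of N = 8).
Normalized shortfalls: (3316−1450)/3316 = 0.5627; (3316−2150)/3316 = 0.3516; (3316−2550)/3316 = 0.2310; (3316−2650)/3316 = 0.2008; (3316−3100)/3316 = 0.0651.
Σ = 1.411339. Dividing by the full population N = 8 gives P₁ = 0.176.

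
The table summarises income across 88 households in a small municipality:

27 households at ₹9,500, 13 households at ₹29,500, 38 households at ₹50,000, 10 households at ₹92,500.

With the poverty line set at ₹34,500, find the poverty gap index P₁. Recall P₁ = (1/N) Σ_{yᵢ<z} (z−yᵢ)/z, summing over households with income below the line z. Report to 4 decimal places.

Incomes under z: 27×₹9,500, 13×₹29,500 (q = 40 of N = 88).
Shortfall ratios: (34500−9500)/34500 = 0.7246 (×27); (34500−29500)/34500 = 0.1449 (×13).
Sum of shortfalls = 21.449275; P₁ averages over all N: 21.449275 / 88 = 0.2437.

0.2437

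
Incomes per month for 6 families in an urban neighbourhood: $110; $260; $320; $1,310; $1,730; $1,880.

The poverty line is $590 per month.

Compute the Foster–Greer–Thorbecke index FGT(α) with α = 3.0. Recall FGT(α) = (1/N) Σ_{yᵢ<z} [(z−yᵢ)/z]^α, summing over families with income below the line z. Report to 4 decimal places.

Below z: $110, $260, $320 (q = 3 of N = 6).
Shortfall ratios: (590−110)/590 = 0.8136; (590−260)/590 = 0.5593; (590−320)/590 = 0.4576.
Raised to α = 3.0: 0.53848; 0.17498; 0.09584.
Sum = 0.809294; FGT(3.0) = 0.809294 / 6 = 0.1349.

0.1349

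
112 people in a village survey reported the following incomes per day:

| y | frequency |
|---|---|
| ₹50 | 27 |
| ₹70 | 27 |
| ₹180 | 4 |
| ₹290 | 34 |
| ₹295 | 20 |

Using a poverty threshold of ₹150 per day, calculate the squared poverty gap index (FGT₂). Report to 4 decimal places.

0.1757

Below z: 27×₹50, 27×₹70 (q = 54 of N = 112).
Shortfall ratios: (150−50)/150 = 0.6667 (×27); (150−70)/150 = 0.5333 (×27).
Squared: 0.4444 (×27); 0.2844 (×27).
Sum = 19.680000; P₂ = 19.680000 / 112 = 0.1757.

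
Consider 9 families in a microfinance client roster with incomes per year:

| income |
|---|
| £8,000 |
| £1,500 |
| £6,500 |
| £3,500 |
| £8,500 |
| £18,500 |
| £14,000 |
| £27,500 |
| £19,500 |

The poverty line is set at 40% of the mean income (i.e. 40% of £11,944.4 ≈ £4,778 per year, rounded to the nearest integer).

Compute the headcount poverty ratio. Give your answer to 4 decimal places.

2 of the 9 families have income below £4,778.
H = 2/9 = 0.2222.

0.2222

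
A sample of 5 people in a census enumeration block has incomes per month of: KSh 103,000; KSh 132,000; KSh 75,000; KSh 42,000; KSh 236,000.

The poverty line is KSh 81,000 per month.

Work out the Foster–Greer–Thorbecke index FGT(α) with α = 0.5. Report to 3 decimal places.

Below z: KSh 42,000, KSh 75,000 (q = 2 of N = 5).
Relative gaps: (81000−42000)/81000 = 0.4815; (81000−75000)/81000 = 0.0741.
Raised to α = 0.5: 0.69389; 0.27217.
Sum = 0.966054; FGT(0.5) = 0.966054 / 5 = 0.193.

0.193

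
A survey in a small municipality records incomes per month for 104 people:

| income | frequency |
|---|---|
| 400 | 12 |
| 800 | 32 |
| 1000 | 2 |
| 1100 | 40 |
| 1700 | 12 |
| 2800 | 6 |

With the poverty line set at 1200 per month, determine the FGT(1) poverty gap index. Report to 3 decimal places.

0.215

Poor units: 12×400, 32×800, 2×1000, 40×1100 (q = 86 of N = 104).
Shortfall ratios: (1200−400)/1200 = 0.6667 (×12); (1200−800)/1200 = 0.3333 (×32); (1200−1000)/1200 = 0.1667 (×2); (1200−1100)/1200 = 0.0833 (×40).
Sum of shortfalls = 22.333333; P₁ averages over all N: 22.333333 / 104 = 0.215.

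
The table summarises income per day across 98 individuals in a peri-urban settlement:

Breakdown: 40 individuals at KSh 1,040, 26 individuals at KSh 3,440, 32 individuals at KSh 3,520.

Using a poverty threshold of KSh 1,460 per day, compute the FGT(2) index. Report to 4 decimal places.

0.0338

Below z: 40×KSh 1,040 (q = 40 of N = 98).
Gap ratios (z−y)/z: (1460−1040)/1460 = 0.2877 (×40).
Squared: 0.0828 (×40).
Sum = 3.310190; P₂ = 3.310190 / 98 = 0.0338.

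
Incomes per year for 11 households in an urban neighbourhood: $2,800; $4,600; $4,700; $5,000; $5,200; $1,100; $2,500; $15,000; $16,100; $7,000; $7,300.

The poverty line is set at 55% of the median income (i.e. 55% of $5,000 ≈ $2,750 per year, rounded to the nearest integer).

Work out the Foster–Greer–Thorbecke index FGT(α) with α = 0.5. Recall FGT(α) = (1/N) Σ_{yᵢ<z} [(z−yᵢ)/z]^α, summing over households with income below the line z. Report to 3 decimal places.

Poor units: $1,100, $2,500 (q = 2 of N = 11).
Shortfall ratios: (2750−1100)/2750 = 0.6000; (2750−2500)/2750 = 0.0909.
Raised to α = 0.5: 0.77460; 0.30151.
Sum = 1.076108; FGT(0.5) = 1.076108 / 11 = 0.098.

0.098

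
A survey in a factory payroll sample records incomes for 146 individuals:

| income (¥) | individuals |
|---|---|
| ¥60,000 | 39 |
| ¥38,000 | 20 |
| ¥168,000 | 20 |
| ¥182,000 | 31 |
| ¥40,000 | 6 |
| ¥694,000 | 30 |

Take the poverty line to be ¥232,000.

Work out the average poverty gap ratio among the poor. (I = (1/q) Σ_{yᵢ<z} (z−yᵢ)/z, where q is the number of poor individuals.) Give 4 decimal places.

Below the line: 20×¥38,000, 6×¥40,000, 39×¥60,000, 20×¥168,000, 31×¥182,000 (q = 116 of N = 146).
Relative gaps: 0.8362 (×20), 0.8276 (×6), 0.7414 (×39), 0.2759 (×20), 0.2155 (×31); sum = 62.801724.
The income-gap ratio divides by q (the poor only): 62.801724 / 116 = 0.5414.

0.5414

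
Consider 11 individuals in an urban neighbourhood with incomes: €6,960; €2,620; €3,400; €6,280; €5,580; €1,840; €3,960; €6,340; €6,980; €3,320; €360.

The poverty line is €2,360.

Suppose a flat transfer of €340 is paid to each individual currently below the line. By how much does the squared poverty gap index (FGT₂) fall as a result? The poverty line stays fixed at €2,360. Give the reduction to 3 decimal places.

0.024

Before: below the line — €360, €1,840; squared poverty gap index (FGT₂) = 0.06970.
After the €340 transfer: below the line — €700, €2,180; squared poverty gap index (FGT₂) = 0.04551.
Reduction = 0.06970 − 0.04551 = 0.024.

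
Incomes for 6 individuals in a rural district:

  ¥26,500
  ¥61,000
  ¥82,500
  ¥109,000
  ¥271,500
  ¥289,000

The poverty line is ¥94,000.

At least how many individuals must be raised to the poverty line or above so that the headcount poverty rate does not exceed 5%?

Currently q = 3 of N = 6 are below the line (H = 0.500).
A headcount ratio of at most 5% allows at most ⌊0.05 × 6⌋ = 0 poor individuals.
So at least 3 − 0 = 3 must be lifted.

3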